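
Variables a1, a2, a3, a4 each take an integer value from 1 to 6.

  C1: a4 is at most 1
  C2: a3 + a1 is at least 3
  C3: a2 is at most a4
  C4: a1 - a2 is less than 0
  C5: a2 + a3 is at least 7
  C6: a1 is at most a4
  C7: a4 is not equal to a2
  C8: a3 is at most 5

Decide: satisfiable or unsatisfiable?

Unsatisfiable

From constraints 1 and 3: a2 ≤ a4 ≤ 1. From constraint 8: a3 ≤ 5. Hence a2 + a3 ≤ 6. But constraint 5 requires a2 + a3 ≥ 7, and 7 > 6. Contradiction.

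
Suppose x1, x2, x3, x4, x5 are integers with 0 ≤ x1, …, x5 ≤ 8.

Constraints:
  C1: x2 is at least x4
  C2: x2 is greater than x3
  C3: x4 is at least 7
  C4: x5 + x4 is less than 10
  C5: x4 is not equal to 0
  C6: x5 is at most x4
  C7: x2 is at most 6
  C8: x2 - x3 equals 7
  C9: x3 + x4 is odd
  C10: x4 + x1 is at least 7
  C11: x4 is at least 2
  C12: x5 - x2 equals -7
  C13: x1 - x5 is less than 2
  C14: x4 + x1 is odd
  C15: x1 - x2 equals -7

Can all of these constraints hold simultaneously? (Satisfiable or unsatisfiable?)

From constraints 1 and 3: x2 ≥ x4 and x4 ≥ 7, so x2 ≥ 7. From constraint 7: x2 ≤ 6. But 6 < 7, so no value of x2 works.

Unsatisfiable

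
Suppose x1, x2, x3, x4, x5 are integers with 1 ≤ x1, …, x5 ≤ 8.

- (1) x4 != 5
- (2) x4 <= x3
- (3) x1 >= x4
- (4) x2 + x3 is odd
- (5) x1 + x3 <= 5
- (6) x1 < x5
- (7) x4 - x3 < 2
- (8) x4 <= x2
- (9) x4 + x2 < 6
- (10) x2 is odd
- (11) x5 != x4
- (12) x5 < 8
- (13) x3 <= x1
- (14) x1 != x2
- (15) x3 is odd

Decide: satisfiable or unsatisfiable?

Unsatisfiable

Constraint 10 makes x2 odd and constraint 15 makes x3 odd, so x2 + x3 must be even. Constraint 4 says x2 + x3 is odd — contradiction.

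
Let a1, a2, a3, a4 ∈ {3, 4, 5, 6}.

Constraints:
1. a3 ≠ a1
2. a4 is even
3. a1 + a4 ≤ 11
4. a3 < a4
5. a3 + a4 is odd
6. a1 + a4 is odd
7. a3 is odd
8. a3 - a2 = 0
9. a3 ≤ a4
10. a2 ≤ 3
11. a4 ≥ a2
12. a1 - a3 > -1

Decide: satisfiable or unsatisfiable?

The assignment a1 = 5, a2 = 3, a3 = 3, a4 = 4 works:
  constraint 3 holds since a1 + a4 = 9.
  constraint 8 holds since a3 - a2 = 0.
  constraint 12 holds since a1 - a3 = 2.
The rest check out directly.

Satisfiable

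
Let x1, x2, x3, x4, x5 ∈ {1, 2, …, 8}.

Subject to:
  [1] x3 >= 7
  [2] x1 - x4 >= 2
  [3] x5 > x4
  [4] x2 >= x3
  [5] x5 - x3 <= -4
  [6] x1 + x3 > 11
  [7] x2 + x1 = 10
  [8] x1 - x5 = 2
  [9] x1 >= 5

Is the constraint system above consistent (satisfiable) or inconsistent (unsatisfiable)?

From constraints 1 and 4: x2 ≥ x3 ≥ 7. From constraint 9: x1 ≥ 5. Hence x2 + x1 ≥ 12. But constraint 7 requires x2 + x1 = 10, and 10 < 12. Contradiction.

Unsatisfiable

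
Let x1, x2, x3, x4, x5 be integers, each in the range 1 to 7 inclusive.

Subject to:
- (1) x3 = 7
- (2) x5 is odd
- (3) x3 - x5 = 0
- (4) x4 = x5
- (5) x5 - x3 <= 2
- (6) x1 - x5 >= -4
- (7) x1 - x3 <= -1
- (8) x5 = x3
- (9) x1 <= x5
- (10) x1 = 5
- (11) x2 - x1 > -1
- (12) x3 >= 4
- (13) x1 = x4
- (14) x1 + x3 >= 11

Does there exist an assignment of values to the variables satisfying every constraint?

Constraint 10 fixes x1 = 5 and constraint 1 fixes x3 = 7. Constraints 4, 8, and 13 give x1 = x4 = x5 = x3, so x1 = x3. But 5 ≠ 7 — contradiction.

Unsatisfiable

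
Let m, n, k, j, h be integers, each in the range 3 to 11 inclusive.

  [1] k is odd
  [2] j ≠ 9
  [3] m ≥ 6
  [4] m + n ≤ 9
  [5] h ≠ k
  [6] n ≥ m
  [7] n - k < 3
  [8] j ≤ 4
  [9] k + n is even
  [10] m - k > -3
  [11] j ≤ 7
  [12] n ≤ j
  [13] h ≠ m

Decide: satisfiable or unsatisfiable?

Unsatisfiable

From constraints 3 and 6: n ≥ m and m ≥ 6, so n ≥ 6. From constraints 8 and 12: n ≤ j and j ≤ 4, so n ≤ 4. But 4 < 6, so no value of n works.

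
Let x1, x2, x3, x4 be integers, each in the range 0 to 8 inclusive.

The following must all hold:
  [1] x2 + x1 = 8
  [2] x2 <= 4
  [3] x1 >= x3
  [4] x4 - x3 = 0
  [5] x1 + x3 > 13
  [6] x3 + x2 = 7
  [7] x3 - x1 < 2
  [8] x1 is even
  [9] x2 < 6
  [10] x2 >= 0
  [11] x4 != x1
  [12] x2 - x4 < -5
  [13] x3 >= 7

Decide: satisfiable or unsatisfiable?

Satisfiable

Setting (x1, x2, x3, x4) = (8, 0, 7, 7) satisfies everything: constraint 1: x2 + x1 = 8; constraint 4: x4 - x3 = 0; constraint 5: x1 + x3 = 15, and the others follow.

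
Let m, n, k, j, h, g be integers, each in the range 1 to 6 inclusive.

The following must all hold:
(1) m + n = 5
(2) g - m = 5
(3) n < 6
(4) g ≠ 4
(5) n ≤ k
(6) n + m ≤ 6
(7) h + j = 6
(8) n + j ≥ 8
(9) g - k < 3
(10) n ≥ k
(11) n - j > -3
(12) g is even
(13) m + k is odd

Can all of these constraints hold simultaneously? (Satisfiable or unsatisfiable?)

Setting (m, n, k, j, h, g) = (1, 4, 4, 5, 1, 6) satisfies everything: constraint 1: m + n = 5; constraint 2: g - m = 5; constraint 6: n + m = 5, and the others follow.

Satisfiable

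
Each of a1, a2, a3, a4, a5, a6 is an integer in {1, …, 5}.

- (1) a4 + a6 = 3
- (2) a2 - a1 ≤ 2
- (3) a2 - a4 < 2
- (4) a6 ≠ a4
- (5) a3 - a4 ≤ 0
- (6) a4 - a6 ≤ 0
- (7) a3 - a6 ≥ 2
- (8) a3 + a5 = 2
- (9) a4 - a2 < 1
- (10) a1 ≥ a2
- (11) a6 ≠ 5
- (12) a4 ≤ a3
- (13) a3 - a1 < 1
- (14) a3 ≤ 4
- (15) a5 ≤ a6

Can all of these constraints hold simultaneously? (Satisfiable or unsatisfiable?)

Constraints 5, 6, and 7 give a3 − a6 ≥ 2, a6 − a4 ≥ 0, a4 − a3 ≥ 0.
Adding all 3 inequalities: the left sides telescope to 0, and the right sides sum to 2 + 0 + 0 = 2. So 0 ≥ 2, which is false.

Unsatisfiable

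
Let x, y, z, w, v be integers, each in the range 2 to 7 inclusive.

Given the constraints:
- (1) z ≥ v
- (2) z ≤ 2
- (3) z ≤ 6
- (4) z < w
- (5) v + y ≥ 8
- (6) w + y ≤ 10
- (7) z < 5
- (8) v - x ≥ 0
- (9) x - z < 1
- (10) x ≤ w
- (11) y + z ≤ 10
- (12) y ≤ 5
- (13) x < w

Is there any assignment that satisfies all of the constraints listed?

From constraints 1 and 2: v ≤ z ≤ 2. From constraint 12: y ≤ 5. Hence v + y ≤ 7. But constraint 5 requires v + y ≥ 8, and 8 > 7. Contradiction.

Unsatisfiable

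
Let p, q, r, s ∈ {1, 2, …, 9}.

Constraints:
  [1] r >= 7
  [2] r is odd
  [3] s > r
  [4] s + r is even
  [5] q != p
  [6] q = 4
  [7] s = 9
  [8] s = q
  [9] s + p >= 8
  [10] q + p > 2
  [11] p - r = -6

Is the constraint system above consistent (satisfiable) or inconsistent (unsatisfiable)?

Constraint 7 fixes s = 9 and constraint 6 fixes q = 4, but constraint 8 requires s = q. Since 9 ≠ 4, contradiction.

Unsatisfiable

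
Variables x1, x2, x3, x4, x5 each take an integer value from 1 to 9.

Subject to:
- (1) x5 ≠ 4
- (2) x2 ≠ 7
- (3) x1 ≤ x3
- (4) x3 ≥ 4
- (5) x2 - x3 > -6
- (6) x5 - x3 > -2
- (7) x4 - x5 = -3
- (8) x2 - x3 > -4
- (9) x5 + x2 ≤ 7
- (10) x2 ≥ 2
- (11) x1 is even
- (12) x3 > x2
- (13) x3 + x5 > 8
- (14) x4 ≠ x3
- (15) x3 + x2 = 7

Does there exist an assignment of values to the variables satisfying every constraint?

Satisfiable

Setting (x1, x2, x3, x4, x5) = (2, 2, 5, 2, 5) satisfies everything: constraint 5: x2 - x3 = -3; constraint 6: x5 - x3 = 0, and the others follow.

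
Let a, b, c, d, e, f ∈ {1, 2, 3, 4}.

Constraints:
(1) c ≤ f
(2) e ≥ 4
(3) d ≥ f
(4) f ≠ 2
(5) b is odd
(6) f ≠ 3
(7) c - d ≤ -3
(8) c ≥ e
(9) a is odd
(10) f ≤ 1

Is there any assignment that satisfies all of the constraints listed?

From constraints 2 and 8: c ≥ e and e ≥ 4, so c ≥ 4. From constraints 1 and 10: c ≤ f and f ≤ 1, so c ≤ 1. But 1 < 4, so no value of c works.

Unsatisfiable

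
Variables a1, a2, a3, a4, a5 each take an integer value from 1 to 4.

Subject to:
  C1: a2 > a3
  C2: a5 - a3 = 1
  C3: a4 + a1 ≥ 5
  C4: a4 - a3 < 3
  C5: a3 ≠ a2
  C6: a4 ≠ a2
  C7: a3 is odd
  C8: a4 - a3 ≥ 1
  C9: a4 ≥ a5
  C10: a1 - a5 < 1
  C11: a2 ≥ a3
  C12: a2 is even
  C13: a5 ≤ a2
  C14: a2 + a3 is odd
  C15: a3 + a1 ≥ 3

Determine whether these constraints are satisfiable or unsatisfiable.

Try a1 = 2, a2 = 2, a3 = 1, a4 = 3, a5 = 2.
Check constraint 2: a5 - a3 = 1; constraint 3: a4 + a1 = 5. The remaining constraints are straightforward to verify.

Satisfiable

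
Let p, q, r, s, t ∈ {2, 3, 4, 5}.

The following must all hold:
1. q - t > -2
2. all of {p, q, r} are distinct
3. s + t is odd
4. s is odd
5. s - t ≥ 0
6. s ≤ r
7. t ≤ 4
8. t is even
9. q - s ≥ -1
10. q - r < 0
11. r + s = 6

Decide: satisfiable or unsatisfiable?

Satisfiable

One satisfying assignment is p = 5, q = 2, r = 3, s = 3, t = 2.
For the less obvious constraints — constraint 1: q - t = 0; constraint 5: s - t = 1 — and the others hold by inspection.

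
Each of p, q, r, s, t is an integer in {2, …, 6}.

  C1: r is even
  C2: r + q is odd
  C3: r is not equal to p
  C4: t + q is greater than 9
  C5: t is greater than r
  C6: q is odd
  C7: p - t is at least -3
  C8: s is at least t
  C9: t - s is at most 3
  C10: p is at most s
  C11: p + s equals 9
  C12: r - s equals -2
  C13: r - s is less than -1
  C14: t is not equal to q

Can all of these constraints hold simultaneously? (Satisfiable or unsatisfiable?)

Satisfiable

Try p = 3, q = 5, r = 4, s = 6, t = 6.
Check constraint 4: t + q = 11; constraint 7: p - t = -3; constraint 9: t - s = 0. The remaining constraints are straightforward to verify.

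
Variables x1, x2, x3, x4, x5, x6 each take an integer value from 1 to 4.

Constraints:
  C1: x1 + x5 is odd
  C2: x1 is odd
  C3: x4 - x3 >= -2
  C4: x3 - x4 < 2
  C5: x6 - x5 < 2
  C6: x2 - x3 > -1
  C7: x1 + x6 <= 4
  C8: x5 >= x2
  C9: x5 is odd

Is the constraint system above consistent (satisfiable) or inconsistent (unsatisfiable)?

Unsatisfiable

Constraint 2 makes x1 odd and constraint 9 makes x5 odd, so x1 + x5 must be even. Constraint 1 says x1 + x5 is odd — contradiction.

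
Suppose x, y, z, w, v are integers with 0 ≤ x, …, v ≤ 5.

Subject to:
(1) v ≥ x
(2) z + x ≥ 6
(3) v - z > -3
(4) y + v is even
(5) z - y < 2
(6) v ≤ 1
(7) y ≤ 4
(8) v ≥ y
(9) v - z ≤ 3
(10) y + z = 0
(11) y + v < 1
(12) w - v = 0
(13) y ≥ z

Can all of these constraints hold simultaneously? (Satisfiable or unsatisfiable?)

From constraints 7 and 13: z ≤ y ≤ 4. From constraints 1 and 6: x ≤ v ≤ 1. Hence z + x ≤ 5. But constraint 2 requires z + x ≥ 6, and 6 > 5. Contradiction.

Unsatisfiable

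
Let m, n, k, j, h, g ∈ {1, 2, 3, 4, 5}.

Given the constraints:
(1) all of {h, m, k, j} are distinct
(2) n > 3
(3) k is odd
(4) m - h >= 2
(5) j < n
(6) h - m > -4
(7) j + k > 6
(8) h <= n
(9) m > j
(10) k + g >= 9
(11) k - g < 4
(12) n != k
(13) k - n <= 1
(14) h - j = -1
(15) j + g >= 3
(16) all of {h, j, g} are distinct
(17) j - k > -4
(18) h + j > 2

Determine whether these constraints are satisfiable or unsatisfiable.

The assignment m = 4, n = 4, k = 5, j = 2, h = 1, g = 4 works:
  constraint 4 holds since m - h = 3.
  constraint 6 holds since h - m = -3.
  constraint 7 holds since j + k = 7.
The rest check out directly.

Satisfiable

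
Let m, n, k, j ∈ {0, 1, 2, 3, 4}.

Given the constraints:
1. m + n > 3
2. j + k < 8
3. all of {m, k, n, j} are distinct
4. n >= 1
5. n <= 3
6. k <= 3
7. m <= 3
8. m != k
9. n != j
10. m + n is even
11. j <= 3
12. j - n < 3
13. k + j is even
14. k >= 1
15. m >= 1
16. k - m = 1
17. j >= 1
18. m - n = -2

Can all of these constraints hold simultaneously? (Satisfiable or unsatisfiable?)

Unsatisfiable

Constraints 4, 5, 6, 7, 11, 14, 15, and 17 confine each of m, k, n, j to the 3 values {1, …, 3}.
Constraint 3 requires all 4 of them to be distinct, but only 3 values are available — impossible by the pigeonhole principle.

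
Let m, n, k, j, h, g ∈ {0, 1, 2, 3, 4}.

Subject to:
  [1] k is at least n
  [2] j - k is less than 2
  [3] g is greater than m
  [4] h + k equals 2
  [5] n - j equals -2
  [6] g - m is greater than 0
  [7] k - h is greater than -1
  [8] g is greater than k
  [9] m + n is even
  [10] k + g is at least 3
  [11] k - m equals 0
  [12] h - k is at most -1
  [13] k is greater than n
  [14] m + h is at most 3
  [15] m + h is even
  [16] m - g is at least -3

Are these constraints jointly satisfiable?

Satisfiable

One satisfying assignment is m = 2, n = 0, k = 2, j = 2, h = 0, g = 3.
For the less obvious constraints — constraint 2: j - k = 0; constraint 4: h + k = 2 — and the others hold by inspection.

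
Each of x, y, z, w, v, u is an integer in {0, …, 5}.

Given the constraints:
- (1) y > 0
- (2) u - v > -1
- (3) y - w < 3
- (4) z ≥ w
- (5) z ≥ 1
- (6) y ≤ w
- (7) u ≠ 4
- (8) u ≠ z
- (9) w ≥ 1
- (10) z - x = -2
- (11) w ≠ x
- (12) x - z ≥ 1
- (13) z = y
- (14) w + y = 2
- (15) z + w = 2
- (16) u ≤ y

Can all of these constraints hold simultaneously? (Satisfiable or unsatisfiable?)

One satisfying assignment is x = 3, y = 1, z = 1, w = 1, v = 0, u = 0.
For the less obvious constraints — constraint 2: u - v = 0; constraint 3: y - w = 0; constraint 10: z - x = -2 — and the others hold by inspection.

Satisfiable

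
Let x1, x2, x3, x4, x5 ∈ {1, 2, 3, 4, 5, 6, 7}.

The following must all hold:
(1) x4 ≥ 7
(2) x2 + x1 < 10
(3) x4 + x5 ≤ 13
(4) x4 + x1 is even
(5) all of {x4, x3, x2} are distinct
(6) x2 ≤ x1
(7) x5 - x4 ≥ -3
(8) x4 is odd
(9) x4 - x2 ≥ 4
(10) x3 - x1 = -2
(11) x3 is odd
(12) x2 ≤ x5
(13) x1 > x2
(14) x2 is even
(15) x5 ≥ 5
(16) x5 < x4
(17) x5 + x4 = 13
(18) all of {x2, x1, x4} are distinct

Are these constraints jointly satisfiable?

Take x1 = 5, x2 = 2, x3 = 3, x4 = 7, x5 = 6. Then constraint 2: x2 + x1 = 7; constraint 3: x4 + x5 = 13, and every other listed constraint is also met.

Satisfiable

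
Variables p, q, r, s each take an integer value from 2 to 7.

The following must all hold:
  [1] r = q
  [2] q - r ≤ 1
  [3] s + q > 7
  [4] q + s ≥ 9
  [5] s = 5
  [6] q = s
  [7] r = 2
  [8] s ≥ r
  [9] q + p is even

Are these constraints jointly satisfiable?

Constraint 7 fixes r = 2 and constraint 5 fixes s = 5. Constraints 1 and 6 give r = q = s, so r = s. But 2 ≠ 5 — contradiction.

Unsatisfiable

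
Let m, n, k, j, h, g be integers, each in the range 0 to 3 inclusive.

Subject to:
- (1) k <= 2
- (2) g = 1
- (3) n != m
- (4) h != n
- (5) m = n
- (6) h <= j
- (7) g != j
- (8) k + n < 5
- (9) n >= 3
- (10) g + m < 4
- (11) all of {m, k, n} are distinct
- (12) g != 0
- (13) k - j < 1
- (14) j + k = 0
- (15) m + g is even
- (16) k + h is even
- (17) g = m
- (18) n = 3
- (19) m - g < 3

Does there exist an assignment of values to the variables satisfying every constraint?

Unsatisfiable

Constraint 2 fixes g = 1 and constraint 18 fixes n = 3. Constraints 5 and 17 give g = m = n, so g = n. But 1 ≠ 3 — contradiction.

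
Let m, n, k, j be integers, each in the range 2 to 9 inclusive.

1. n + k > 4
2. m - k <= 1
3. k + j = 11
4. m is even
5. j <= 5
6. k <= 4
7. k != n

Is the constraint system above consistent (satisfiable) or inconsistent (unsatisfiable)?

From constraint 6: k ≤ 4. From constraint 5: j ≤ 5. Hence k + j ≤ 9. But constraint 3 requires k + j = 11, and 11 > 9. Contradiction.

Unsatisfiable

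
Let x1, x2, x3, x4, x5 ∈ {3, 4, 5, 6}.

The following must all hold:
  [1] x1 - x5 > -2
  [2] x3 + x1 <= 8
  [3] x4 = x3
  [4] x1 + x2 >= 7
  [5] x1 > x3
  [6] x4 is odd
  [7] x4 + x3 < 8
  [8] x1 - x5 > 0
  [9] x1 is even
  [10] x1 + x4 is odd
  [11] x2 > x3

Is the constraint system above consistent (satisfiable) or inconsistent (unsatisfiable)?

Satisfiable

The assignment x1 = 4, x2 = 6, x3 = 3, x4 = 3, x5 = 3 works:
  constraint 1 holds since x1 - x5 = 1.
  constraint 2 holds since x3 + x1 = 7.
  constraint 4 holds since x1 + x2 = 10.
The rest check out directly.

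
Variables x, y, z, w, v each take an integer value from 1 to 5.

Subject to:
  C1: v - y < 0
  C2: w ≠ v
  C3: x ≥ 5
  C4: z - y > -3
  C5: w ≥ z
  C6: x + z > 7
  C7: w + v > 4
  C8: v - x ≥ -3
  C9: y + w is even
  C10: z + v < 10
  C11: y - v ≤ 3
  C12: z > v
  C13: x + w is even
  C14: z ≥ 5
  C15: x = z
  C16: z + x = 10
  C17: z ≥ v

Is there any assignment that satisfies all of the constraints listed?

Try x = 5, y = 5, z = 5, w = 5, v = 2.
Check constraint 1: v - y = -3; constraint 4: z - y = 0. The remaining constraints are straightforward to verify.

Satisfiable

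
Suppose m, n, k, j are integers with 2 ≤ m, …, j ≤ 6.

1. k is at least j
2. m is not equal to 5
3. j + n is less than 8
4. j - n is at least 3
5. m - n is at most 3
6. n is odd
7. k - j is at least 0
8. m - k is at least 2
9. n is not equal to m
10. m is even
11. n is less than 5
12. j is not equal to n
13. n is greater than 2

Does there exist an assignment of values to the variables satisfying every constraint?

Unsatisfiable

Constraints 4, 5, 7, and 8 give k − j ≥ 0, j − n ≥ 3, n − m ≥ -3, m − k ≥ 2.
Adding all 4 inequalities: the left sides telescope to 0, and the right sides sum to 0 + 3 + (-3) + 2 = 2. So 0 ≥ 2, which is false.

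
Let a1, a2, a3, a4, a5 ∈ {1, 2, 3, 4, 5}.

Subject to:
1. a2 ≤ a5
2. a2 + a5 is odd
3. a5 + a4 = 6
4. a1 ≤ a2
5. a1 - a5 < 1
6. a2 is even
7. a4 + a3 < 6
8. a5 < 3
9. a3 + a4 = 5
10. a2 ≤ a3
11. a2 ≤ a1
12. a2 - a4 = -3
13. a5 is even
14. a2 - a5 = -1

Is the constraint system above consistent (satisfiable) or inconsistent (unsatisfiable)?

Unsatisfiable

Constraint 6 makes a2 even and constraint 13 makes a5 even, so a2 + a5 must be even. Constraint 2 says a2 + a5 is odd — contradiction.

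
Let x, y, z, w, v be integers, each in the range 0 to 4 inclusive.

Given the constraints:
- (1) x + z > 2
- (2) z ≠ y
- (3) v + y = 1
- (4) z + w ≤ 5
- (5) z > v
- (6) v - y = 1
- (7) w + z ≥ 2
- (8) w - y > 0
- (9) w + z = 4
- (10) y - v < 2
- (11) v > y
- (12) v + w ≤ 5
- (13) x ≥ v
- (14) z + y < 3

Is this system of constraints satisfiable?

Satisfiable

One satisfying assignment is x = 2, y = 0, z = 2, w = 2, v = 1.
For the less obvious constraints — constraint 1: x + z = 4; constraint 3: v + y = 1; constraint 4: z + w = 4 — and the others hold by inspection.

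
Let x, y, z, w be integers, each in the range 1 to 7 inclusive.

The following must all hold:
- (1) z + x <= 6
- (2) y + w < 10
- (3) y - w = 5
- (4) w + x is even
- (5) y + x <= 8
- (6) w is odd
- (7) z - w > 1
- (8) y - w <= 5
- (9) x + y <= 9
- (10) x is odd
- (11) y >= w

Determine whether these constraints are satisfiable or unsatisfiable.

The assignment x = 1, y = 6, z = 3, w = 1 works:
  constraint 1 holds since z + x = 4.
  constraint 2 holds since y + w = 7.
  constraint 3 holds since y - w = 5.
The rest check out directly.

Satisfiable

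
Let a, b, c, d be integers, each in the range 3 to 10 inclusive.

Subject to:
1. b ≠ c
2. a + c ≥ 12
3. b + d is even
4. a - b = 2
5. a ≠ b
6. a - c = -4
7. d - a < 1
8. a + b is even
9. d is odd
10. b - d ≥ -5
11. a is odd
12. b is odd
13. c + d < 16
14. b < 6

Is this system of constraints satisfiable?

Satisfiable

Setting (a, b, c, d) = (5, 3, 9, 5) satisfies everything: constraint 2: a + c = 14; constraint 4: a - b = 2, and the others follow.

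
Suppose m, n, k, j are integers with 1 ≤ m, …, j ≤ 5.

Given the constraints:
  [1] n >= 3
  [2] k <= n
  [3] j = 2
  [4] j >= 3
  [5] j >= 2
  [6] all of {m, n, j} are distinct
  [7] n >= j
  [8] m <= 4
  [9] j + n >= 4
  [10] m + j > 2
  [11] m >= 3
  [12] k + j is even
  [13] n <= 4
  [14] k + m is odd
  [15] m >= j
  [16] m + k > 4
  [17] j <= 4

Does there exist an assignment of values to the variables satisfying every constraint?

Constraints 1, 4, 8, 11, 13, and 17 confine each of m, n, j to the 2 values {3, 4}.
Constraint 6 requires all 3 of them to be distinct, but only 2 values are available — impossible by the pigeonhole principle.

Unsatisfiable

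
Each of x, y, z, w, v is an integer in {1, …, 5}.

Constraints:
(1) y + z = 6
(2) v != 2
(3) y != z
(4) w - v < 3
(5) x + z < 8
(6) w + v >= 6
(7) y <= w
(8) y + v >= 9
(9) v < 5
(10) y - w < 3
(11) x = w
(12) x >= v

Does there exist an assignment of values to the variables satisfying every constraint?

Take x = 5, y = 5, z = 1, w = 5, v = 4. Then constraint 1: y + z = 6; constraint 4: w - v = 1, and every other listed constraint is also met.

Satisfiable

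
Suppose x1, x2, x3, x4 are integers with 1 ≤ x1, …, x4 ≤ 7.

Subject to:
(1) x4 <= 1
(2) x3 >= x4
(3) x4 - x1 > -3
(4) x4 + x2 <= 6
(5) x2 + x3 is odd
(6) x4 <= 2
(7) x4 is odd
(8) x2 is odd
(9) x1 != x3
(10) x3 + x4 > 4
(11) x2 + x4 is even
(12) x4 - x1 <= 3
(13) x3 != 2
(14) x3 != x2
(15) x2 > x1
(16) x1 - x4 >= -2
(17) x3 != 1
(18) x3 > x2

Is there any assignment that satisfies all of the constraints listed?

Satisfiable

Take x1 = 1, x2 = 5, x3 = 6, x4 = 1. Then constraint 3: x4 - x1 = 0; constraint 4: x4 + x2 = 6, and every other listed constraint is also met.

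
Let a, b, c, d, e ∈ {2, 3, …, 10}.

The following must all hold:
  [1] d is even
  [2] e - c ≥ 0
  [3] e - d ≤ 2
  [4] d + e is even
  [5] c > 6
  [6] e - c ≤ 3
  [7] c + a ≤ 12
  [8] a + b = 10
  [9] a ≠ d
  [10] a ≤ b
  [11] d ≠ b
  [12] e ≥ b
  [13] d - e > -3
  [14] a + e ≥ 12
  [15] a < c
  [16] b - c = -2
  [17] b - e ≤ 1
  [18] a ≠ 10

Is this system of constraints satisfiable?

Take a = 2, b = 8, c = 10, d = 10, e = 10. Then constraint 2: e - c = 0; constraint 3: e - d = 0; constraint 6: e - c = 0, and every other listed constraint is also met.

Satisfiable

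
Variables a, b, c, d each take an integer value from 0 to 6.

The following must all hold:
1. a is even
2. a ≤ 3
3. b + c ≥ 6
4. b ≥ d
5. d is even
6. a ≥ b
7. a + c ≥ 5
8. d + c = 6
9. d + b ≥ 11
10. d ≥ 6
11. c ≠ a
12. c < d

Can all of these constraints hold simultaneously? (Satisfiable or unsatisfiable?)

From constraints 4 and 10: b ≥ d and d ≥ 6, so b ≥ 6. From constraints 2 and 6: b ≤ a and a ≤ 3, so b ≤ 3. But 3 < 6, so no value of b works.

Unsatisfiable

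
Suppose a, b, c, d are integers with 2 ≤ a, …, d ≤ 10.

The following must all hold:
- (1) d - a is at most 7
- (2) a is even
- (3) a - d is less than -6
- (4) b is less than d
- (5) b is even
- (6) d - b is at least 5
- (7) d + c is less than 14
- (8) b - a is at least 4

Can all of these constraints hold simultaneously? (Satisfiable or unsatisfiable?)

Unsatisfiable

Constraints 1, 6, and 8 give b − a ≥ 4, a − d ≥ -7, d − b ≥ 5.
Adding all 3 inequalities: the left sides telescope to 0, and the right sides sum to 4 + (-7) + 5 = 2. So 0 ≥ 2, which is false.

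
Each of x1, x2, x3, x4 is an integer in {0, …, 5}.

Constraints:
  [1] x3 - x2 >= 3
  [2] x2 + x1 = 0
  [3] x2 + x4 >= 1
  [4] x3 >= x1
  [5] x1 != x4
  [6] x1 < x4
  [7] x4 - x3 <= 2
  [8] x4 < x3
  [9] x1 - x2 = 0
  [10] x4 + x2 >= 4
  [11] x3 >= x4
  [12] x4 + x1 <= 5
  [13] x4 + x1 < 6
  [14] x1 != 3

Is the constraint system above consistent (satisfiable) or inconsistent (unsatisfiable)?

Take x1 = 0, x2 = 0, x3 = 5, x4 = 4. Then constraint 1: x3 - x2 = 5; constraint 2: x2 + x1 = 0, and every other listed constraint is also met.

Satisfiable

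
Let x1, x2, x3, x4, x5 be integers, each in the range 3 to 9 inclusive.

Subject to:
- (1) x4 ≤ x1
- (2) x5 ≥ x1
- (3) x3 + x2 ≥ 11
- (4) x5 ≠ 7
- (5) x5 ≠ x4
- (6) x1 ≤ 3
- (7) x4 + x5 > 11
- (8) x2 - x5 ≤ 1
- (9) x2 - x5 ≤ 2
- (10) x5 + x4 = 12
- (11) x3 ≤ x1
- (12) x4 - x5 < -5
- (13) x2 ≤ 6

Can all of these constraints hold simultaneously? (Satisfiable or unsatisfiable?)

From constraints 6 and 11: x3 ≤ x1 ≤ 3. From constraint 13: x2 ≤ 6. Hence x3 + x2 ≤ 9. But constraint 3 requires x3 + x2 ≥ 11, and 11 > 9. Contradiction.

Unsatisfiable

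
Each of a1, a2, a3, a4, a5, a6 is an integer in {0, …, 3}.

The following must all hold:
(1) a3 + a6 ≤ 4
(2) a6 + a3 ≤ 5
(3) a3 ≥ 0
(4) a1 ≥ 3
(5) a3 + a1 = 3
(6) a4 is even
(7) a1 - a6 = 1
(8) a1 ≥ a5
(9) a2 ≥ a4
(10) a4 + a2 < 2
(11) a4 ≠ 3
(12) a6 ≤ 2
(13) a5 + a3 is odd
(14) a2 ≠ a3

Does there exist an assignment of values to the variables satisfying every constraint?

Satisfiable

One satisfying assignment is a1 = 3, a2 = 1, a3 = 0, a4 = 0, a5 = 3, a6 = 2.
For the less obvious constraints — constraint 1: a3 + a6 = 2; constraint 2: a6 + a3 = 2 — and the others hold by inspection.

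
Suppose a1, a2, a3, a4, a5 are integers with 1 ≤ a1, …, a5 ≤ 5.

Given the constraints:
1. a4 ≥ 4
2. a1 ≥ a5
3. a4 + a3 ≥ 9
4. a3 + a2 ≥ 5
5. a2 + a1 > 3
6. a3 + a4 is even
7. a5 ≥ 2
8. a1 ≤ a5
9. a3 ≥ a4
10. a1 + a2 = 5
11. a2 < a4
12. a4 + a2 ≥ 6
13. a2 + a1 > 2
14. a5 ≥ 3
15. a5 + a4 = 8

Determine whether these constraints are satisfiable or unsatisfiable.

Satisfiable

Setting (a1, a2, a3, a4, a5) = (3, 2, 5, 5, 3) satisfies everything: constraint 3: a4 + a3 = 10; constraint 4: a3 + a2 = 7, and the others follow.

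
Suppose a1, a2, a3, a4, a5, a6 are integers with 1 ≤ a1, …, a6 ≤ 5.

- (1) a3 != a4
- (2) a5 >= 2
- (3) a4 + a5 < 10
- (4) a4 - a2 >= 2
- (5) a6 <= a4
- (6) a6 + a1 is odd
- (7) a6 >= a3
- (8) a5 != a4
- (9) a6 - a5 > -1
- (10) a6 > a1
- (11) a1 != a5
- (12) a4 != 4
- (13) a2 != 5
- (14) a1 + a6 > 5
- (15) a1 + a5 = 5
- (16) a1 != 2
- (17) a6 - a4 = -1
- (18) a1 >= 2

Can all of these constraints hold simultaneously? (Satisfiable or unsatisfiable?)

The assignment a1 = 3, a2 = 2, a3 = 4, a4 = 5, a5 = 2, a6 = 4 works:
  constraint 3 holds since a4 + a5 = 7.
  constraint 4 holds since a4 - a2 = 3.
The rest check out directly.

Satisfiable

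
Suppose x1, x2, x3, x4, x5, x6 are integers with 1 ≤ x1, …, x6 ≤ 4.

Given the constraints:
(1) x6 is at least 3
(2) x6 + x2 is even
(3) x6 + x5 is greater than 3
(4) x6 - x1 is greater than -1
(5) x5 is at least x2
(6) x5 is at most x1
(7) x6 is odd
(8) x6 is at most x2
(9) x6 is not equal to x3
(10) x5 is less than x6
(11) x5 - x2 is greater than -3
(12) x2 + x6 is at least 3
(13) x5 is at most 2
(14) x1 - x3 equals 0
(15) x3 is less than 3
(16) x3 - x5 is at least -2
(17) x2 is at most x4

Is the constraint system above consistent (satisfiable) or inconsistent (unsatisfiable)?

From constraints 1 and 8: x2 ≥ x6 and x6 ≥ 3, so x2 ≥ 3. From constraints 5 and 13: x2 ≤ x5 and x5 ≤ 2, so x2 ≤ 2. But 2 < 3, so no value of x2 works.

Unsatisfiable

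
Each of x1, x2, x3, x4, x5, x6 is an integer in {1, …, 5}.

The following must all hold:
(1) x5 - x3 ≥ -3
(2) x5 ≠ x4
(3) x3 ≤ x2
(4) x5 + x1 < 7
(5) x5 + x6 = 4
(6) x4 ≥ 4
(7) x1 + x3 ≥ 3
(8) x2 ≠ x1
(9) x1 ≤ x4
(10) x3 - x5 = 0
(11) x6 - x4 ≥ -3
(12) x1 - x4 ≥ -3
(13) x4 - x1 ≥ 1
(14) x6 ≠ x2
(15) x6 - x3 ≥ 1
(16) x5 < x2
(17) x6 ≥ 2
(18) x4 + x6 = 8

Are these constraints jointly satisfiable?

Take x1 = 4, x2 = 5, x3 = 1, x4 = 5, x5 = 1, x6 = 3. Then constraint 1: x5 - x3 = 0; constraint 4: x5 + x1 = 5; constraint 5: x5 + x6 = 4, and every other listed constraint is also met.

Satisfiable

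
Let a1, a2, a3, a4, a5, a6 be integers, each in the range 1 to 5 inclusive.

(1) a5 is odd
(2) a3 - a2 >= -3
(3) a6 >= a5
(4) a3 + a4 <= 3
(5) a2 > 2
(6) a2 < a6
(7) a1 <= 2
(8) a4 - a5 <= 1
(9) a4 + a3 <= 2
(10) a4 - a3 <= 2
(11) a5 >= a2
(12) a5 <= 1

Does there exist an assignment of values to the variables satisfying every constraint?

Unsatisfiable

From constraint 5: a2 ≥ 3. From constraints 11 and 12: a2 ≤ a5 and a5 ≤ 1, so a2 ≤ 1. But 1 < 3, so no value of a2 works.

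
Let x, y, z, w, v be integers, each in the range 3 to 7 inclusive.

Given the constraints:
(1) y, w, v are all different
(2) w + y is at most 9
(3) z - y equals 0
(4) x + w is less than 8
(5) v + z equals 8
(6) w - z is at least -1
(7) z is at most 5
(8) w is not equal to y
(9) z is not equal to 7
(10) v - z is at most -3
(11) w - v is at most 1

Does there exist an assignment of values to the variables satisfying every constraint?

Constraints 6, 10, and 11 give z − v ≥ 3, v − w ≥ -1, w − z ≥ -1.
Adding all 3 inequalities: the left sides telescope to 0, and the right sides sum to 3 + (-1) + (-1) = 1. So 0 ≥ 1, which is false.

Unsatisfiable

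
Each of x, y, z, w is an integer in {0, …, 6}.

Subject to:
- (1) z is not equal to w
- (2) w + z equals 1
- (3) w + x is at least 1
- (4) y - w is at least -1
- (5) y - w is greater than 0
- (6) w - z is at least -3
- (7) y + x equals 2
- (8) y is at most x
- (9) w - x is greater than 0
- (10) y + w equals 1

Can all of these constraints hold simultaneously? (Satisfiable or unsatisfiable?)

Constraints 5, 8, and 9 give y ≤ x, x < w, w < y. Chaining: y ≤ x < w < y, which forces y < y — impossible.

Unsatisfiable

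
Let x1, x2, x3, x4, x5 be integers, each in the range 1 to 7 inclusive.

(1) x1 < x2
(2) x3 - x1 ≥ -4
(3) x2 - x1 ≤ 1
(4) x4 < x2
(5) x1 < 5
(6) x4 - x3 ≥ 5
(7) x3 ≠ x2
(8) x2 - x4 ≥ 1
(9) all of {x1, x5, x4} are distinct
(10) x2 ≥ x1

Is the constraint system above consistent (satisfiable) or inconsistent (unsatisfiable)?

Unsatisfiable

Constraints 2, 3, 6, and 8 give x3 − x1 ≥ -4, x1 − x2 ≥ -1, x2 − x4 ≥ 1, x4 − x3 ≥ 5.
Adding all 4 inequalities: the left sides telescope to 0, and the right sides sum to (-4) + (-1) + 1 + 5 = 1. So 0 ≥ 1, which is false.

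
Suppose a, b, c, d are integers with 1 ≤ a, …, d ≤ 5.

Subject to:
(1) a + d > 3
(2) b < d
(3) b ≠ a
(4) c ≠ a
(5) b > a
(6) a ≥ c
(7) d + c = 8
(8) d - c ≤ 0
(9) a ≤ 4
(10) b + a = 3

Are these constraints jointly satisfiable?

Constraints 2, 5, 6, and 8 give c ≤ a, a < b, b < d, d ≤ c. Chaining: c ≤ a < b < d ≤ c, which forces c < c — impossible.

Unsatisfiable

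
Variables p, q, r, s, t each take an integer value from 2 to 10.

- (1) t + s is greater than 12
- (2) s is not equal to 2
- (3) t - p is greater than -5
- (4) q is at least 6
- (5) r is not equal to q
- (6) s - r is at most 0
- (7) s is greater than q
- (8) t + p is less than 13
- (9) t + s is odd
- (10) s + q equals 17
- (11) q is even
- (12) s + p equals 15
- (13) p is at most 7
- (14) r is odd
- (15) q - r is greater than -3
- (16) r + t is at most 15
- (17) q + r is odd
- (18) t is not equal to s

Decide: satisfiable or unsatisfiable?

Satisfiable

Take p = 6, q = 8, r = 9, s = 9, t = 4. Then constraint 1: t + s = 13; constraint 3: t - p = -2, and every other listed constraint is also met.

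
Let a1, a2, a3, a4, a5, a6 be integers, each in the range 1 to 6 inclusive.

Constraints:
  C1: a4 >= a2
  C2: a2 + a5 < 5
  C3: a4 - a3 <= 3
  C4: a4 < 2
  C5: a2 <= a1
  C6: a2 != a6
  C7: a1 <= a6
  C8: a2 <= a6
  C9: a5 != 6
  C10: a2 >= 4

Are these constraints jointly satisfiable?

From constraints 1 and 10: a4 ≥ a2 and a2 ≥ 4, so a4 ≥ 4. From constraint 4: a4 ≤ 1. But 1 < 4, so no value of a4 works.

Unsatisfiable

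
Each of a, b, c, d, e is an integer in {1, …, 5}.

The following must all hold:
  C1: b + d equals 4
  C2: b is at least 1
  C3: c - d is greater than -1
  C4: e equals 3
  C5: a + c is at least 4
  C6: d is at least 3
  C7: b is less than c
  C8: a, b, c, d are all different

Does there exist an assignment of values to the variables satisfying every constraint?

Satisfiable

One satisfying assignment is a = 2, b = 1, c = 5, d = 3, e = 3.
For the less obvious constraints — constraint 1: b + d = 4; constraint 3: c - d = 2; constraint 5: a + c = 7 — and the others hold by inspection.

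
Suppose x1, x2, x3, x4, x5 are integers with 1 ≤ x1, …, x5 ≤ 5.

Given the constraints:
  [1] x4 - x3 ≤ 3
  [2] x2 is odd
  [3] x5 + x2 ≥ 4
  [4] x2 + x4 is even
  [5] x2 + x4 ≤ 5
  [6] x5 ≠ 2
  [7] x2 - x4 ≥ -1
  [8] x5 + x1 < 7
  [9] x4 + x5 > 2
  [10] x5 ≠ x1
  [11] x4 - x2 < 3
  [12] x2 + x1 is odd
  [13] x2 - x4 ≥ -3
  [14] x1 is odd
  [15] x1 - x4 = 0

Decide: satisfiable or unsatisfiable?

Unsatisfiable

Constraint 2 makes x2 odd and constraint 14 makes x1 odd, so x2 + x1 must be even. Constraint 12 says x2 + x1 is odd — contradiction.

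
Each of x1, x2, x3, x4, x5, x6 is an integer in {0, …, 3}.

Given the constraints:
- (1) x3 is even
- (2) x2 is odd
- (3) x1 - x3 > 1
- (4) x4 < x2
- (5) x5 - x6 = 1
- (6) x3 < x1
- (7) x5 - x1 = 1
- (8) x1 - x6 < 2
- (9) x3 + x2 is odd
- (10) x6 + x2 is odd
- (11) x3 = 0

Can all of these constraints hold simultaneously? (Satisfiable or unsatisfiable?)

Try x1 = 2, x2 = 3, x3 = 0, x4 = 1, x5 = 3, x6 = 2.
Check constraint 3: x1 - x3 = 2; constraint 5: x5 - x6 = 1. The remaining constraints are straightforward to verify.

Satisfiable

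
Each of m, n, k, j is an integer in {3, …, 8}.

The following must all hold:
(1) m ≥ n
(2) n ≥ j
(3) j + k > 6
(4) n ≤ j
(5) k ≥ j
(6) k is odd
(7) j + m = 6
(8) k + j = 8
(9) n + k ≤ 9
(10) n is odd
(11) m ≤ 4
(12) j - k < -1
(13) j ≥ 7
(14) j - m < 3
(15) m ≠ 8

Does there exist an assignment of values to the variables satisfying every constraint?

From constraints 2 and 13: n ≥ j and j ≥ 7, so n ≥ 7. From constraints 1 and 11: n ≤ m and m ≤ 4, so n ≤ 4. But 4 < 7, so no value of n works.

Unsatisfiable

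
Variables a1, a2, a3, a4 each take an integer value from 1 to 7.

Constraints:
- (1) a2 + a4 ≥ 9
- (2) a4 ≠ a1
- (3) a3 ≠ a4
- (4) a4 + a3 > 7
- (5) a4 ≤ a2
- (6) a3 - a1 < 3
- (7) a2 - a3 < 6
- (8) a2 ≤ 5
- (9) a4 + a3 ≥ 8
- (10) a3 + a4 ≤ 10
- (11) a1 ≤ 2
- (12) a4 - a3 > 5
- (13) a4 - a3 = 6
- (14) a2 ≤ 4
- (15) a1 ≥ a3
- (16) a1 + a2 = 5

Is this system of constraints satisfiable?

Unsatisfiable

From constraints 5 and 14: a4 ≤ a2 ≤ 4. From constraints 11 and 15: a3 ≤ a1 ≤ 2. Hence a4 + a3 ≤ 6. But constraint 9 requires a4 + a3 ≥ 8, and 8 > 6. Contradiction.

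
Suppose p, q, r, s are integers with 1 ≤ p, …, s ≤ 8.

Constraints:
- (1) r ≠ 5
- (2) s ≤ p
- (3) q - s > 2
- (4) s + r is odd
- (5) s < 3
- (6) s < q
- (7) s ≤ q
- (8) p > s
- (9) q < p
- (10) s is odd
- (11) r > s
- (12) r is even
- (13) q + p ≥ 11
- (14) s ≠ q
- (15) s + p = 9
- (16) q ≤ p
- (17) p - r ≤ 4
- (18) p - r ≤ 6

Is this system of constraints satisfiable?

Satisfiable

One satisfying assignment is p = 8, q = 5, r = 4, s = 1.
For the less obvious constraints — constraint 3: q - s = 4; constraint 13: q + p = 13; constraint 15: s + p = 9 — and the others hold by inspection.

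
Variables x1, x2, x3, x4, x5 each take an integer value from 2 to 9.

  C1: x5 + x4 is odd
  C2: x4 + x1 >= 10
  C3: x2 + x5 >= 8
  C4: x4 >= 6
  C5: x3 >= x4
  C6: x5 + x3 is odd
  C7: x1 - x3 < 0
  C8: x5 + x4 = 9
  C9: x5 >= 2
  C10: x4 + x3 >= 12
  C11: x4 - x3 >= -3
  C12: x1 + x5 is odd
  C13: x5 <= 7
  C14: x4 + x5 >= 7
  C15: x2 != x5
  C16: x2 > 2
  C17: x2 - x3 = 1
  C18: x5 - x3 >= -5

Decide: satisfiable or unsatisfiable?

Satisfiable

The assignment x1 = 5, x2 = 8, x3 = 7, x4 = 7, x5 = 2 works:
  constraint 2 holds since x4 + x1 = 12.
  constraint 3 holds since x2 + x5 = 10.
  constraint 7 holds since x1 - x3 = -2.
The rest check out directly.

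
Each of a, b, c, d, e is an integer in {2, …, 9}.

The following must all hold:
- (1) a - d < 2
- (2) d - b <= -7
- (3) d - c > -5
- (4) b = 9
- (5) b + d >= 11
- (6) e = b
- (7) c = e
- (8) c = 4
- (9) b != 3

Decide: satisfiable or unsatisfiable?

Constraint 8 fixes c = 4 and constraint 4 fixes b = 9. Constraints 6 and 7 give c = e = b, so c = b. But 4 ≠ 9 — contradiction.

Unsatisfiable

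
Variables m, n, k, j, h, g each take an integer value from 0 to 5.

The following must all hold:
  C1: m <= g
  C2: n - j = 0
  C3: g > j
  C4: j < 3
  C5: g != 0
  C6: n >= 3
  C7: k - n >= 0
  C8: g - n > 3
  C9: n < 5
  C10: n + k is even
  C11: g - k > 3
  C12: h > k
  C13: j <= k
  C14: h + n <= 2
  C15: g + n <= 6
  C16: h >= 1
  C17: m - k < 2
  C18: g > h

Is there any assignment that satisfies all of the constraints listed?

From constraint 16: h ≥ 1. From constraint 6: n ≥ 3. Hence h + n ≥ 4. But constraint 14 requires h + n ≤ 2, and 2 < 4. Contradiction.

Unsatisfiable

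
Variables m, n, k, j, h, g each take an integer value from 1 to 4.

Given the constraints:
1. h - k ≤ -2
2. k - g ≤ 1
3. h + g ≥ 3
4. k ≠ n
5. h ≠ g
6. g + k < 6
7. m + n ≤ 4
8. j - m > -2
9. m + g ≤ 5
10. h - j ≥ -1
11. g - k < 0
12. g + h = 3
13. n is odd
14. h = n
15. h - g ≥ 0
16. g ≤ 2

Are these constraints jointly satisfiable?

Unsatisfiable

Constraints 1, 2, and 15 give g − k ≥ -1, k − h ≥ 2, h − g ≥ 0.
Adding all 3 inequalities: the left sides telescope to 0, and the right sides sum to (-1) + 2 + 0 = 1. So 0 ≥ 1, which is false.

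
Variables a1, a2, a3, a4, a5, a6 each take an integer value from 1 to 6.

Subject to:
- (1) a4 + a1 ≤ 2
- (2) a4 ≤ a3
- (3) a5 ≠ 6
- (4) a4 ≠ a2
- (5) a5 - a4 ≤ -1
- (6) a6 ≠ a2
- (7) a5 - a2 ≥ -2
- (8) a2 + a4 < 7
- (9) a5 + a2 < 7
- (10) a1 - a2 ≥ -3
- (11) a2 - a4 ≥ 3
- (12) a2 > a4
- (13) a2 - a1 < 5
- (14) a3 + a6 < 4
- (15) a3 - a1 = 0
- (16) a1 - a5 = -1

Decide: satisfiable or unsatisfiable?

Constraints 5, 7, and 11 give a5 − a2 ≥ -2, a2 − a4 ≥ 3, a4 − a5 ≥ 1.
Adding all 3 inequalities: the left sides telescope to 0, and the right sides sum to (-2) + 3 + 1 = 2. So 0 ≥ 2, which is false.

Unsatisfiable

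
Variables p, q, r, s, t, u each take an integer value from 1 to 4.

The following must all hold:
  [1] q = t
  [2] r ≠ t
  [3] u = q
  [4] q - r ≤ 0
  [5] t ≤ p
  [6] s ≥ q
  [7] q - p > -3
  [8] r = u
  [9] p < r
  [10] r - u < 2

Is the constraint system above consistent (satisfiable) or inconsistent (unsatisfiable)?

Unsatisfiable

From constraints 1, 3, and 8, r = u = q = t, so r = t. But constraint 2 says r ≠ t. Contradiction.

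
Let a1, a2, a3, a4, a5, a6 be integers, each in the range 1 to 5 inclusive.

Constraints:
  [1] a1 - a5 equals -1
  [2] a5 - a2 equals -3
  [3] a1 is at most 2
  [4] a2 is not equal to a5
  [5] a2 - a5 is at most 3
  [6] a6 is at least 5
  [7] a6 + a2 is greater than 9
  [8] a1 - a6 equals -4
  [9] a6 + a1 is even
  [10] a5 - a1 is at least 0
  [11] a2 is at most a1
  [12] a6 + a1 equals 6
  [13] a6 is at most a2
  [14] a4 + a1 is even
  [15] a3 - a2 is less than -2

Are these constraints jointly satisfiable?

Unsatisfiable

From constraints 6 and 13: a2 ≥ a6 and a6 ≥ 5, so a2 ≥ 5. From constraints 3 and 11: a2 ≤ a1 and a1 ≤ 2, so a2 ≤ 2. But 2 < 5, so no value of a2 works.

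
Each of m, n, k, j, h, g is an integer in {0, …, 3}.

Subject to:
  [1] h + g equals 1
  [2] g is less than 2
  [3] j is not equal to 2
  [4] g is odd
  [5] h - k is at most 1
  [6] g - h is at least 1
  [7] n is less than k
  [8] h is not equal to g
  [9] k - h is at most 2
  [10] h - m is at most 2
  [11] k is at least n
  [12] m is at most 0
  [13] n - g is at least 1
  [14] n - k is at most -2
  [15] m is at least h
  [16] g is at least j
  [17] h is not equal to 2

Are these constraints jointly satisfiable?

Constraints 6, 9, 13, and 14 give h − k ≥ -2, k − n ≥ 2, n − g ≥ 1, g − h ≥ 1.
Adding all 4 inequalities: the left sides telescope to 0, and the right sides sum to (-2) + 2 + 1 + 1 = 2. So 0 ≥ 2, which is false.

Unsatisfiable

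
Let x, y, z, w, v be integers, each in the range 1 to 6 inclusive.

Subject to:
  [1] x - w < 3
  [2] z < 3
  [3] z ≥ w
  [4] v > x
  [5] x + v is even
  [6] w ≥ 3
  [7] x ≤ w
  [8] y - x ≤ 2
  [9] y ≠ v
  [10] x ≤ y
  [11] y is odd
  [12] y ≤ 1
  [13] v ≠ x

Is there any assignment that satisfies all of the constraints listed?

From constraints 3 and 6: z ≥ w and w ≥ 3, so z ≥ 3. From constraint 2: z ≤ 2. But 2 < 3, so no value of z works.

Unsatisfiable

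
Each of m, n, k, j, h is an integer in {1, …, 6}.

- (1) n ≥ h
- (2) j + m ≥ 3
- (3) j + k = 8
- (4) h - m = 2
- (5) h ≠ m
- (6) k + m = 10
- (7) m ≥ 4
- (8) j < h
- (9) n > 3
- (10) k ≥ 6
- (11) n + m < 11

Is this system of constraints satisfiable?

One satisfying assignment is m = 4, n = 6, k = 6, j = 2, h = 6.
For the less obvious constraints — constraint 2: j + m = 6; constraint 3: j + k = 8; constraint 4: h - m = 2 — and the others hold by inspection.

Satisfiable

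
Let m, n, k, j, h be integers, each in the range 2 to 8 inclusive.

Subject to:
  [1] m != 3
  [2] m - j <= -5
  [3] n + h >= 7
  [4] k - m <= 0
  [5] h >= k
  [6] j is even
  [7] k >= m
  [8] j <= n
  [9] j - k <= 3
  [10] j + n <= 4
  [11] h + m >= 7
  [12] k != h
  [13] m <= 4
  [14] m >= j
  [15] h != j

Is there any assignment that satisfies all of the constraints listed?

Constraints 2, 4, and 9 give m − k ≥ 0, k − j ≥ -3, j − m ≥ 5.
Adding all 3 inequalities: the left sides telescope to 0, and the right sides sum to 0 + (-3) + 5 = 2. So 0 ≥ 2, which is false.

Unsatisfiable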